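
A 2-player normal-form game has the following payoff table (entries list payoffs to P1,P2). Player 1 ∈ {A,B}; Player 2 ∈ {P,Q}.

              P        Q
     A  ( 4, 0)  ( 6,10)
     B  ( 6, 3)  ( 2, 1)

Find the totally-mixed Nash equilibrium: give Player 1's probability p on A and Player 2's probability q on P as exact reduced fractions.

P1 indiff ⇒ q·4+(1-q)·6 = q·6+(1-q)·2 ⇒ q(-2) = (1-q)(-4) ⇒ q = 2/3
P2 indiff ⇒ p·0+(1-p)·3 = p·10+(1-p)·1 ⇒ p(-10) = (1-p)(-2) ⇒ p = 1/6

P1 mixes 1/6 on A; P2 mixes 2/3 on P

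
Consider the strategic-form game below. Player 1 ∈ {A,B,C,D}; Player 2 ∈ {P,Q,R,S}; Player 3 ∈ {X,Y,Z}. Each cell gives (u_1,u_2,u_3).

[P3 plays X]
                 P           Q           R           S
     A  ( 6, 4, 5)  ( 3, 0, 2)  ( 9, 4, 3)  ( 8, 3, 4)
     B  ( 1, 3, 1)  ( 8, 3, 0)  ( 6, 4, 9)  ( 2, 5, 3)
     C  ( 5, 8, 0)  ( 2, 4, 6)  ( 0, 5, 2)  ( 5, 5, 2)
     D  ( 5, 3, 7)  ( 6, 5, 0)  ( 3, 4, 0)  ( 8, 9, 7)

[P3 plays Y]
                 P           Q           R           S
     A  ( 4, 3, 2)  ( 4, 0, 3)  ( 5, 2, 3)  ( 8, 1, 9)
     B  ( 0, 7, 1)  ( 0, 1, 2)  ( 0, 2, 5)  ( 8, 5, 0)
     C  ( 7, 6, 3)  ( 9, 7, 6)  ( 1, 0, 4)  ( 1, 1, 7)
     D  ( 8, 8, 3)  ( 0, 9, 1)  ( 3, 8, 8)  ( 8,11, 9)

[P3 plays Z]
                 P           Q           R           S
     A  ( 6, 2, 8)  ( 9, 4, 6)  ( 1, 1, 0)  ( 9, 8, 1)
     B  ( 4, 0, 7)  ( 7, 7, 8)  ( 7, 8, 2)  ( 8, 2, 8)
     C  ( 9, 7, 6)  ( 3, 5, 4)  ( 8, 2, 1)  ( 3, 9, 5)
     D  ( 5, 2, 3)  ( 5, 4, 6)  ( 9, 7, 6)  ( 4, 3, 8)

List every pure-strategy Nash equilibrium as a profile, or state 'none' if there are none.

PSNE = {(A,R,X), (C,Q,Y), (D,S,Y)}

(A,P,X): not NE [P3→Z gives 8>5]
(A,P,Y): not NE [P1→D gives 8>4; P3→Z gives 8>2]
(A,P,Z): not NE [P1→C gives 9>6; P2→S gives 8>2]
(A,Q,X): not NE [P1→B gives 8>3; P2→R gives 4>0; P3→Z gives 6>2]
(A,Q,Y): not NE [P1→C gives 9>4; P2→P gives 3>0; P3→Z gives 6>3]
(A,Q,Z): not NE [P2→S gives 8>4]
(A,R,X): NE
(A,R,Y): not NE [P2→P gives 3>2]
(A,R,Z): not NE [P1→D gives 9>1; P2→S gives 8>1; P3→Y gives 3>0]
(A,S,X): not NE [P2→R gives 4>3; P3→Y gives 9>4]
(A,S,Y): not NE [P2→P gives 3>1]
(A,S,Z): not NE [P3→Y gives 9>1]
(B,P,X): not NE [P1→A gives 6>1; P2→S gives 5>3; P3→Z gives 7>1]
(B,P,Y): not NE [P1→D gives 8>0; P3→Z gives 7>1]
(B,P,Z): not NE [P1→C gives 9>4; P2→R gives 8>0]
(B,Q,X): not NE [P2→S gives 5>3; P3→Z gives 8>0]
(B,Q,Y): not NE [P1→C gives 9>0; P2→P gives 7>1; P3→Z gives 8>2]
(B,Q,Z): not NE [P1→A gives 9>7; P2→R gives 8>7]
(B,R,X): not NE [P1→A gives 9>6; P2→S gives 5>4]
(B,R,Y): not NE [P1→A gives 5>0; P2→P gives 7>2; P3→X gives 9>5]
(B,R,Z): not NE [P1→D gives 9>7; P3→X gives 9>2]
(B,S,X): not NE [P1→D gives 8>2; P3→Z gives 8>3]
(B,S,Y): not NE [P2→P gives 7>5; P3→Z gives 8>0]
(B,S,Z): not NE [P1→A gives 9>8; P2→R gives 8>2]
(C,P,X): not NE [P1→A gives 6>5; P3→Z gives 6>0]
(C,P,Y): not NE [P1→D gives 8>7; P2→Q gives 7>6; P3→Z gives 6>3]
(C,P,Z): not NE [P2→S gives 9>7]
(C,Q,X): not NE [P1→B gives 8>2; P2→P gives 8>4]
(C,Q,Y): NE
(C,Q,Z): not NE [P1→A gives 9>3; P2→S gives 9>5; P3→Y gives 6>4]
(C,R,X): not NE [P1→A gives 9>0; P2→P gives 8>5; P3→Y gives 4>2]
(C,R,Y): not NE [P1→A gives 5>1; P2→Q gives 7>0]
(C,R,Z): not NE [P1→D gives 9>8; P2→S gives 9>2; P3→Y gives 4>1]
(C,S,X): not NE [P1→D gives 8>5; P2→P gives 8>5; P3→Y gives 7>2]
(C,S,Y): not NE [P1→D gives 8>1; P2→Q gives 7>1]
(C,S,Z): not NE [P1→A gives 9>3; P3→Y gives 7>5]
(D,P,X): not NE [P1→A gives 6>5; P2→S gives 9>3]
(D,P,Y): not NE [P2→S gives 11>8; P3→X gives 7>3]
(D,P,Z): not NE [P1→C gives 9>5; P2→R gives 7>2; P3→X gives 7>3]
(D,Q,X): not NE [P1→B gives 8>6; P2→S gives 9>5; P3→Z gives 6>0]
(D,Q,Y): not NE [P1→C gives 9>0; P2→S gives 11>9; P3→Z gives 6>1]
(D,Q,Z): not NE [P1→A gives 9>5; P2→R gives 7>4]
(D,R,X): not NE [P1→A gives 9>3; P2→S gives 9>4; P3→Y gives 8>0]
(D,R,Y): not NE [P1→A gives 5>3; P2→S gives 11>8]
(D,R,Z): not NE [P3→Y gives 8>6]
(D,S,X): not NE [P3→Y gives 9>7]
(D,S,Y): NE
(D,S,Z): not NE [P1→A gives 9>4; P2→R gives 7>3; P3→Y gives 9>8]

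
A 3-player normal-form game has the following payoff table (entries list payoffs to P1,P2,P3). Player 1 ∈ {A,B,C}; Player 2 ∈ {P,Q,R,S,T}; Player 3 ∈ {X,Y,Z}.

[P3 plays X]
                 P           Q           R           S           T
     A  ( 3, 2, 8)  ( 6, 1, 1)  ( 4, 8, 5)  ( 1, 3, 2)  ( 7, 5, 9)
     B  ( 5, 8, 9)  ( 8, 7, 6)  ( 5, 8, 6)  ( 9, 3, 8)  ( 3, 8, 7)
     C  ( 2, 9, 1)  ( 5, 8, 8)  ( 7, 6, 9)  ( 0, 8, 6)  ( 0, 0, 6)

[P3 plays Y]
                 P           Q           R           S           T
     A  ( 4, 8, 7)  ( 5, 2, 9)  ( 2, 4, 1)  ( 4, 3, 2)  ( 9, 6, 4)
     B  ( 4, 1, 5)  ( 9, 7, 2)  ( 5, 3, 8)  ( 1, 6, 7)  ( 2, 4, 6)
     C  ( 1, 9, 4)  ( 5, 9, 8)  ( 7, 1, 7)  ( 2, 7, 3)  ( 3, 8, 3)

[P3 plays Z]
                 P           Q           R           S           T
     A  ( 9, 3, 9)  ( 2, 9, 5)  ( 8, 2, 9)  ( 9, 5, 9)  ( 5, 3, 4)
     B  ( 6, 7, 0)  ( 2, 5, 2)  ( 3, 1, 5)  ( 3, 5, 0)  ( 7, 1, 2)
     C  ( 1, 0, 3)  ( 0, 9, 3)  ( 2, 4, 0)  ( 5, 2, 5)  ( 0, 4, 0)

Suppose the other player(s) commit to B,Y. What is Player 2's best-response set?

u_2(P vs B,Y) = 1
u_2(Q vs B,Y) = 7
u_2(R vs B,Y) = 3
u_2(S vs B,Y) = 6
u_2(T vs B,Y) = 4
max payoff 7 at {Q}

BR_2 = {Q}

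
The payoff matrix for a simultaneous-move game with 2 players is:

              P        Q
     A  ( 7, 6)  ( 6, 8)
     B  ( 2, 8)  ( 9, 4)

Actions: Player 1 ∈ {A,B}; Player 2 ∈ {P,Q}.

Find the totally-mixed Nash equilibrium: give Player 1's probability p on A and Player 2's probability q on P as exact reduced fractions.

P1 indiff ⇒ q·7+(1-q)·6 = q·2+(1-q)·9 ⇒ q(5) = (1-q)(3) ⇒ q = 3/8
P2 indiff ⇒ p·6+(1-p)·8 = p·8+(1-p)·4 ⇒ p(-2) = (1-p)(-4) ⇒ p = 2/3

p=2/3, q=3/8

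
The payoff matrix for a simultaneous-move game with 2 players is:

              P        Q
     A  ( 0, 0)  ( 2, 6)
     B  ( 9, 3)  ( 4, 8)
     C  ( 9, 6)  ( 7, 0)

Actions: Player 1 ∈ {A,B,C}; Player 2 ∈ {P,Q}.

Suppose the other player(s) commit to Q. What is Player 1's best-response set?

u_1(A vs Q) = 2
u_1(B vs Q) = 4
u_1(C vs Q) = 7
max payoff 7 at {C}

argmax u_1 = {C}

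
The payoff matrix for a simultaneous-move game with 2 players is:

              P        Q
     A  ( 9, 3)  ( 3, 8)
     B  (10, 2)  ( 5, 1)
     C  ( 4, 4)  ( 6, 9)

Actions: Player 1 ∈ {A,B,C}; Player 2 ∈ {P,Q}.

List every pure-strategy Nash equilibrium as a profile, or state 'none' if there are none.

(A,P): not NE [P1→B gives 10>9; P2→Q gives 8>3]
(A,Q): not NE [P1→C gives 6>3]
(B,P): NE
(B,Q): not NE [P1→C gives 6>5; P2→P gives 2>1]
(C,P): not NE [P1→B gives 10>4; P2→Q gives 9>4]
(C,Q): NE

Nash profiles: (B,P), (C,Q)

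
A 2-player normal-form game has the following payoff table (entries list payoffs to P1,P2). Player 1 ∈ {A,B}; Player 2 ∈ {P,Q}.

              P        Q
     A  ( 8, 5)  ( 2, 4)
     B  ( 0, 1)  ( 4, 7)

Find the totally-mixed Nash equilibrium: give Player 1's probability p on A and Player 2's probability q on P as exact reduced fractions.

(p,q) = (6/7, 1/5)

P1 indiff ⇒ q·8+(1-q)·2 = q·0+(1-q)·4 ⇒ q(8) = (1-q)(2) ⇒ q = 1/5
P2 indiff ⇒ p·5+(1-p)·1 = p·4+(1-p)·7 ⇒ p(1) = (1-p)(6) ⇒ p = 6/7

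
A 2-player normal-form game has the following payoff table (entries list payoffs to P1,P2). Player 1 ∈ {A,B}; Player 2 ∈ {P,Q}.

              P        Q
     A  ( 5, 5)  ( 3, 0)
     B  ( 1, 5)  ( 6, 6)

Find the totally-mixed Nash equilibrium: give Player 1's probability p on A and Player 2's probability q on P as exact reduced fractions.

(p,q) = (1/6, 3/7)

P1 indiff ⇒ q·5+(1-q)·3 = q·1+(1-q)·6 ⇒ q(4) = (1-q)(3) ⇒ q = 3/7
P2 indiff ⇒ p·5+(1-p)·5 = p·0+(1-p)·6 ⇒ p(5) = (1-p)(1) ⇒ p = 1/6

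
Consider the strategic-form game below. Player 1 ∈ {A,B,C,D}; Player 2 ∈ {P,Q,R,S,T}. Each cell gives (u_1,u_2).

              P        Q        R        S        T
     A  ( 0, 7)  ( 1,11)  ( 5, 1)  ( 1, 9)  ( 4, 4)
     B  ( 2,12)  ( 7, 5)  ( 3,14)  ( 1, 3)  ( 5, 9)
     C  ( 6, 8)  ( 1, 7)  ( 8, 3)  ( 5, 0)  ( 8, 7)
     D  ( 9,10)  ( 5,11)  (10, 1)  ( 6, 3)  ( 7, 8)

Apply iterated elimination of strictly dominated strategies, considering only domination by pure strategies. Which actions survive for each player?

IESDS → P1:{B,D} P2:{P,Q,R}

P1 drop A (D beats it: P:9>0 Q:5>1 R:10>5 S:6>1 T:7>4)
P2 drop S (P beats it: B:12>3 C:8>0 D:10>3)
P2 drop T (P beats it: B:12>9 C:8>7 D:10>8)
P1 drop C (D beats it: P:9>6 Q:5>1 R:10>8)
P1→{B,D} P2→{P,Q,R}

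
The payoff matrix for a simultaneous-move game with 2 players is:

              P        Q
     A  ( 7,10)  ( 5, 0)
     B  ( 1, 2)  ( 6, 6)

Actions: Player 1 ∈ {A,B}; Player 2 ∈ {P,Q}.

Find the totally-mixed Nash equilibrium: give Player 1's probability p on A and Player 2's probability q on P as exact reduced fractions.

P1 indiff ⇒ q·7+(1-q)·5 = q·1+(1-q)·6 ⇒ q(6) = (1-q)(1) ⇒ q = 1/7
P2 indiff ⇒ p·10+(1-p)·2 = p·0+(1-p)·6 ⇒ p(10) = (1-p)(4) ⇒ p = 2/7

p=2/7, q=1/7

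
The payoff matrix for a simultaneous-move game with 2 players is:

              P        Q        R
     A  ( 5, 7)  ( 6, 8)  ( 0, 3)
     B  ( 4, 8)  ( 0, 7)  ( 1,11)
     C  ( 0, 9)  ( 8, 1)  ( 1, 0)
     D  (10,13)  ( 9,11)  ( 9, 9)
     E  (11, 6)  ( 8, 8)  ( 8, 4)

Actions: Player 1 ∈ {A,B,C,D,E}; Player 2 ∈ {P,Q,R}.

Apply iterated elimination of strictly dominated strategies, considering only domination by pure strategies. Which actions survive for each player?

Survivors P1:{D,E} P2:{P,Q}

P1 drop A (D beats it: P:10>5 Q:9>6 R:9>0)
P1 drop B (D beats it: P:10>4 Q:9>0 R:9>1)
P1 drop C (D beats it: P:10>0 Q:9>8 R:9>1)
P2 drop R (P beats it: D:13>9 E:6>4)
P1→{D,E} P2→{P,Q}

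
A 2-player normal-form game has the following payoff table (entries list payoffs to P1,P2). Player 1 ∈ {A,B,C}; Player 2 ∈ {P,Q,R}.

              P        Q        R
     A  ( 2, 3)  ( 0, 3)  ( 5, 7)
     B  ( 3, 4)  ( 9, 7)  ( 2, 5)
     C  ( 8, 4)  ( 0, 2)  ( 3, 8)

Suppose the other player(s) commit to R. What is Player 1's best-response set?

u_1(A vs R) = 5
u_1(B vs R) = 2
u_1(C vs R) = 3
max payoff 5 at {A}

argmax u_1 = {A}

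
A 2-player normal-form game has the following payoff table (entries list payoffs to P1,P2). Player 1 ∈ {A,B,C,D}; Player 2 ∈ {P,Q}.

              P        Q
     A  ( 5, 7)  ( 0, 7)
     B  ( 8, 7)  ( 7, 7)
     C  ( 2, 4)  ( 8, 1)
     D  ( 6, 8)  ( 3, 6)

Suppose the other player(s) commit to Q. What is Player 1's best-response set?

argmax u_1 = {C}

u_1(A vs Q) = 0
u_1(B vs Q) = 7
u_1(C vs Q) = 8
u_1(D vs Q) = 3
max payoff 8 at {C}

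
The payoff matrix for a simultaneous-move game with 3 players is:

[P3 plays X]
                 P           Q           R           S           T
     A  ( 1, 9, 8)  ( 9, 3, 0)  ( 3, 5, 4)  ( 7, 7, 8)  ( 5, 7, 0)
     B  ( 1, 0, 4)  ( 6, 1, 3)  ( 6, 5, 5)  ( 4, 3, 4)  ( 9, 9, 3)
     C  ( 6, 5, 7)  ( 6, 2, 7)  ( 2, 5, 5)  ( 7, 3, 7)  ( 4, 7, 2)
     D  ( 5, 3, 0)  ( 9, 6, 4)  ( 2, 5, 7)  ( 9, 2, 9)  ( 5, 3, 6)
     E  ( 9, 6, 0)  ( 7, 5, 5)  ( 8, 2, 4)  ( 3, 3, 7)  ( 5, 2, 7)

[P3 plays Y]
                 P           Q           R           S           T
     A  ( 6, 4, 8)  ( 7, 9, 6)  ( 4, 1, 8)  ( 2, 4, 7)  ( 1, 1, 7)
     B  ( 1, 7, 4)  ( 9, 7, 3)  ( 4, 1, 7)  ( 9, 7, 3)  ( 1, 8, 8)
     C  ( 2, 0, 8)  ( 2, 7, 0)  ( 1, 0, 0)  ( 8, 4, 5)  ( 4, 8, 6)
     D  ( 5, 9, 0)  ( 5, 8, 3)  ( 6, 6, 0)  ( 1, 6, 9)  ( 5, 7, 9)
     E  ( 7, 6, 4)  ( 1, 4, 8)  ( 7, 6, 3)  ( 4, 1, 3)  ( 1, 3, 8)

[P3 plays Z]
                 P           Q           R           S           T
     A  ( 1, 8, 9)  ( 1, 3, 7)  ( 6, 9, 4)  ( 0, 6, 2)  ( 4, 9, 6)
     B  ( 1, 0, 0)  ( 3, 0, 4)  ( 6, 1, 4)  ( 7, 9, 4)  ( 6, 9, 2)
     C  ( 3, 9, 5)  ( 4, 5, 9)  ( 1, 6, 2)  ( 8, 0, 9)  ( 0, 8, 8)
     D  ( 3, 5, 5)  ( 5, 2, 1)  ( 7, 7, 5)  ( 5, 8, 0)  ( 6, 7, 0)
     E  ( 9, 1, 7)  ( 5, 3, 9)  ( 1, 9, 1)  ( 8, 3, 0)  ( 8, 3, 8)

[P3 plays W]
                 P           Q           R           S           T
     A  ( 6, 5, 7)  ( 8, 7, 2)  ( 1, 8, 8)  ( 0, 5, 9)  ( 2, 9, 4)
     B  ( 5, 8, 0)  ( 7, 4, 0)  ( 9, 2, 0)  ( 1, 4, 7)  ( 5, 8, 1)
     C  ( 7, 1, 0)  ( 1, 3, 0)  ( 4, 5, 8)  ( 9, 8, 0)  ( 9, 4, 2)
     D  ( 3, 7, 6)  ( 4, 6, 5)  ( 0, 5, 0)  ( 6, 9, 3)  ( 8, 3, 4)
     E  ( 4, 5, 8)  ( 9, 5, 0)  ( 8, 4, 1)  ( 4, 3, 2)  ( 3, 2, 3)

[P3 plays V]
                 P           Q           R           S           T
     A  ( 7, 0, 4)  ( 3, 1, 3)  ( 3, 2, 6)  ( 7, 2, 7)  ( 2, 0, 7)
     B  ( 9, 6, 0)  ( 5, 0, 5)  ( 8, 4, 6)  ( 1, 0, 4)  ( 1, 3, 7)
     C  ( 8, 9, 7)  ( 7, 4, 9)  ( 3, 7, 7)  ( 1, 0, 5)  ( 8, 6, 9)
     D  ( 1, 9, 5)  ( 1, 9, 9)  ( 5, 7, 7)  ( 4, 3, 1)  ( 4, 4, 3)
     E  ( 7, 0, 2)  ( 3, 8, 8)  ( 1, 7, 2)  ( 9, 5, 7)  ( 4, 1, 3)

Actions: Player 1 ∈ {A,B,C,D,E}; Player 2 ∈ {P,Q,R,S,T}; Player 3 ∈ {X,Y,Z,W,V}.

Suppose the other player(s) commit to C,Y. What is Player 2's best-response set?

P2 best: {T}

u_2(P vs C,Y) = 0
u_2(Q vs C,Y) = 7
u_2(R vs C,Y) = 0
u_2(S vs C,Y) = 4
u_2(T vs C,Y) = 8
max payoff 8 at {T}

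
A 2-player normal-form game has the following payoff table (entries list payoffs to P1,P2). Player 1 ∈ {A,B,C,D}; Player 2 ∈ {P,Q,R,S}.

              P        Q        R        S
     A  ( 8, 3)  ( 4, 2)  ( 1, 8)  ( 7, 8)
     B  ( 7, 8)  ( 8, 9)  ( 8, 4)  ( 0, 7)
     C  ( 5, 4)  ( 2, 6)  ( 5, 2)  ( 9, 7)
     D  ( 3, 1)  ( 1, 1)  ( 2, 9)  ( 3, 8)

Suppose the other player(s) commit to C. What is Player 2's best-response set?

P2 best: {S}

u_2(P vs C) = 4
u_2(Q vs C) = 6
u_2(R vs C) = 2
u_2(S vs C) = 7
max payoff 7 at {S}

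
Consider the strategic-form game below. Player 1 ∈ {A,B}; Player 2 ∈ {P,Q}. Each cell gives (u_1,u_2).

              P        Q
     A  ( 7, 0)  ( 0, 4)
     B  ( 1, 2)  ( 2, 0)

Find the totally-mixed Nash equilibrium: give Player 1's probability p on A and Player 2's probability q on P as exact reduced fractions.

p=1/3, q=1/4

P1 indiff ⇒ q·7+(1-q)·0 = q·1+(1-q)·2 ⇒ q(6) = (1-q)(2) ⇒ q = 1/4
P2 indiff ⇒ p·0+(1-p)·2 = p·4+(1-p)·0 ⇒ p(-4) = (1-p)(-2) ⇒ p = 1/3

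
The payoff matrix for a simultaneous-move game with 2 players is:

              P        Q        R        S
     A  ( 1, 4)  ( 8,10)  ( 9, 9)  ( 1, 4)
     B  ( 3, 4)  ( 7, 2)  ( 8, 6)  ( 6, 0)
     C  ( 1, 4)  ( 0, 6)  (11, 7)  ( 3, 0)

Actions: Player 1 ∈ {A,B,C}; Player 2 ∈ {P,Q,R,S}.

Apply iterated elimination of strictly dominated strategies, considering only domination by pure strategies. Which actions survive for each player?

P2 drop P (R beats it: A:9>4 B:6>4 C:7>4)
P2 drop S (Q beats it: A:10>4 B:2>0 C:6>0)
P1 drop B (A beats it: Q:8>7 R:9>8)
P1→{A,C} P2→{Q,R}

Remaining: P1:{A,C} P2:{Q,R}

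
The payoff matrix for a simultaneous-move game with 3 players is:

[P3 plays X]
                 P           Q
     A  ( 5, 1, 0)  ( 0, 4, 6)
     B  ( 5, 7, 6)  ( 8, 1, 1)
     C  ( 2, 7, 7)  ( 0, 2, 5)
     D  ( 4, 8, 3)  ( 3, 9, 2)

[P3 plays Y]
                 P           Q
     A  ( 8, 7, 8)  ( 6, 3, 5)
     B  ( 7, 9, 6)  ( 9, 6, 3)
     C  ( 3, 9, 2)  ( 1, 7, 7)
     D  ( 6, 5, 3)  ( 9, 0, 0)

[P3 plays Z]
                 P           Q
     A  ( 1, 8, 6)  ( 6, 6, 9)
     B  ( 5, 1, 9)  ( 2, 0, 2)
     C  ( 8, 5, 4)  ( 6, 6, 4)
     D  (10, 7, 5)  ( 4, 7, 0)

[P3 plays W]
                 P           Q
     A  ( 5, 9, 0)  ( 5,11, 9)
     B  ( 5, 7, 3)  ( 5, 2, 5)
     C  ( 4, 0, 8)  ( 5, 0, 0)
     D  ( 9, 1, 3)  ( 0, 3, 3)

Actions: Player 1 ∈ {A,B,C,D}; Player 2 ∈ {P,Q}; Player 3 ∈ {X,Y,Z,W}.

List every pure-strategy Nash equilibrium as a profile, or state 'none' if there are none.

Nash profiles: (A,P,Y), (A,Q,W), (D,P,Z)

(A,P,X): not NE [P2→Q gives 4>1; P3→Y gives 8>0]
(A,P,Y): NE
(A,P,Z): not NE [P1→D gives 10>1; P3→Y gives 8>6]
(A,P,W): not NE [P1→D gives 9>5; P2→Q gives 11>9; P3→Y gives 8>0]
(A,Q,X): not NE [P1→B gives 8>0; P3→W gives 9>6]
(A,Q,Y): not NE [P1→D gives 9>6; P2→P gives 7>3; P3→W gives 9>5]
(A,Q,Z): not NE [P2→P gives 8>6]
(A,Q,W): NE
(B,P,X): not NE [P3→Z gives 9>6]
(B,P,Y): not NE [P1→A gives 8>7; P3→Z gives 9>6]
(B,P,Z): not NE [P1→D gives 10>5]
(B,P,W): not NE [P1→D gives 9>5; P3→Z gives 9>3]
(B,Q,X): not NE [P2→P gives 7>1; P3→W gives 5>1]
(B,Q,Y): not NE [P2→P gives 9>6; P3→W gives 5>3]
(B,Q,Z): not NE [P1→C gives 6>2; P2→P gives 1>0; P3→W gives 5>2]
(B,Q,W): not NE [P2→P gives 7>2]
(C,P,X): not NE [P1→B gives 5>2; P3→W gives 8>7]
(C,P,Y): not NE [P1→A gives 8>3; P3→W gives 8>2]
(C,P,Z): not NE [P1→D gives 10>8; P2→Q gives 6>5; P3→W gives 8>4]
(C,P,W): not NE [P1→D gives 9>4]
(C,Q,X): not NE [P1→B gives 8>0; P2→P gives 7>2; P3→Y gives 7>5]
(C,Q,Y): not NE [P1→D gives 9>1; P2→P gives 9>7]
(C,Q,Z): not NE [P3→Y gives 7>4]
(C,Q,W): not NE [P3→Y gives 7>0]
(D,P,X): not NE [P1→B gives 5>4; P2→Q gives 9>8; P3→Z gives 5>3]
(D,P,Y): not NE [P1→A gives 8>6; P3→Z gives 5>3]
(D,P,Z): NE
(D,P,W): not NE [P2→Q gives 3>1; P3→Z gives 5>3]
(D,Q,X): not NE [P1→B gives 8>3; P3→W gives 3>2]
(D,Q,Y): not NE [P2→P gives 5>0; P3→W gives 3>0]
(D,Q,Z): not NE [P1→C gives 6>4; P3→W gives 3>0]
(D,Q,W): not NE [P1→C gives 5>0]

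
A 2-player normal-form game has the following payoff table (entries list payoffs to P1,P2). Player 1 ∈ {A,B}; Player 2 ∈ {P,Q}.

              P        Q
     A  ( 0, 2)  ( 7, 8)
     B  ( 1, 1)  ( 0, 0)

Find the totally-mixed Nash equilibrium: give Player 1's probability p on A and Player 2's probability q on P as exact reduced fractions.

P1 indiff ⇒ q·0+(1-q)·7 = q·1+(1-q)·0 ⇒ q(-1) = (1-q)(-7) ⇒ q = 7/8
P2 indiff ⇒ p·2+(1-p)·1 = p·8+(1-p)·0 ⇒ p(-6) = (1-p)(-1) ⇒ p = 1/7

(p,q) = (1/7, 7/8)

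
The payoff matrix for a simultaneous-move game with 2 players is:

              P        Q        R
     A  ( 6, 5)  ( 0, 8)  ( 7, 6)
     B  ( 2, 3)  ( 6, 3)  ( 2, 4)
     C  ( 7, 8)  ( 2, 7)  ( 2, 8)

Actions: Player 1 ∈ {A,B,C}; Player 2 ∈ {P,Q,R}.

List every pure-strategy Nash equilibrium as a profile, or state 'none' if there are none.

(A,P): not NE [P1→C gives 7>6; P2→Q gives 8>5]
(A,Q): not NE [P1→B gives 6>0]
(A,R): not NE [P2→Q gives 8>6]
(B,P): not NE [P1→C gives 7>2; P2→R gives 4>3]
(B,Q): not NE [P2→R gives 4>3]
(B,R): not NE [P1→A gives 7>2]
(C,P): NE
(C,Q): not NE [P1→B gives 6>2; P2→R gives 8>7]
(C,R): not NE [P1→A gives 7>2]

Nash profiles: (C,P)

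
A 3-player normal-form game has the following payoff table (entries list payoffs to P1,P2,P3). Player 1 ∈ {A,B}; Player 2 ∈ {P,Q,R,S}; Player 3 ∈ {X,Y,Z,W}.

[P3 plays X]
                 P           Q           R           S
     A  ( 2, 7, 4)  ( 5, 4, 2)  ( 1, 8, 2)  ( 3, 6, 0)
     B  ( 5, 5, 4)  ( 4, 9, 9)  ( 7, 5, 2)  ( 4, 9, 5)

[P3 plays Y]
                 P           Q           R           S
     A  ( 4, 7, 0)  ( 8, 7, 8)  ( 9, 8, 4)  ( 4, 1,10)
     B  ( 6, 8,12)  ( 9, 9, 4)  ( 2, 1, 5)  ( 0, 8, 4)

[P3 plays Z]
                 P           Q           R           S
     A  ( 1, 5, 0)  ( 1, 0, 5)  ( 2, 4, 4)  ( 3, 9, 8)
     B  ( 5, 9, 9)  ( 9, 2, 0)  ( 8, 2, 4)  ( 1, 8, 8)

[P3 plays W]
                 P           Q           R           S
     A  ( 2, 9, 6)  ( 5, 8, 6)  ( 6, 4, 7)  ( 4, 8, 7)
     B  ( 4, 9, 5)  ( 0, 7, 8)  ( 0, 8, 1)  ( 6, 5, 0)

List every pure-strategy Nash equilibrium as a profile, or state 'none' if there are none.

No pure NE.

(A,P,X): not NE [P1→B gives 5>2; P2→R gives 8>7; P3→W gives 6>4]
(A,P,Y): not NE [P1→B gives 6>4; P2→R gives 8>7; P3→W gives 6>0]
(A,P,Z): not NE [P1→B gives 5>1; P2→S gives 9>5; P3→W gives 6>0]
(A,P,W): not NE [P1→B gives 4>2]
(A,Q,X): not NE [P2→R gives 8>4; P3→Y gives 8>2]
(A,Q,Y): not NE [P1→B gives 9>8; P2→R gives 8>7]
(A,Q,Z): not NE [P1→B gives 9>1; P2→S gives 9>0; P3→Y gives 8>5]
(A,Q,W): not NE [P2→P gives 9>8; P3→Y gives 8>6]
(A,R,X): not NE [P1→B gives 7>1; P3→W gives 7>2]
(A,R,Y): not NE [P3→W gives 7>4]
(A,R,Z): not NE [P1→B gives 8>2; P2→S gives 9>4; P3→W gives 7>4]
(A,R,W): not NE [P2→P gives 9>4]
(A,S,X): not NE [P1→B gives 4>3; P2→R gives 8>6; P3→Y gives 10>0]
(A,S,Y): not NE [P2→R gives 8>1]
(A,S,Z): not NE [P3→Y gives 10>8]
(A,S,W): not NE [P1→B gives 6>4; P2→P gives 9>8; P3→Y gives 10>7]
(B,P,X): not NE [P2→S gives 9>5; P3→Y gives 12>4]
(B,P,Y): not NE [P2→Q gives 9>8]
(B,P,Z): not NE [P3→Y gives 12>9]
(B,P,W): not NE [P3→Y gives 12>5]
(B,Q,X): not NE [P1→A gives 5>4]
(B,Q,Y): not NE [P3→X gives 9>4]
(B,Q,Z): not NE [P2→P gives 9>2; P3→X gives 9>0]
(B,Q,W): not NE [P1→A gives 5>0; P2→P gives 9>7; P3→X gives 9>8]
(B,R,X): not NE [P2→S gives 9>5; P3→Y gives 5>2]
(B,R,Y): not NE [P1→A gives 9>2; P2→Q gives 9>1]
(B,R,Z): not NE [P2→P gives 9>2; P3→Y gives 5>4]
(B,R,W): not NE [P1→A gives 6>0; P2→P gives 9>8; P3→Y gives 5>1]
(B,S,X): not NE [P3→Z gives 8>5]
(B,S,Y): not NE [P1→A gives 4>0; P2→Q gives 9>8; P3→Z gives 8>4]
(B,S,Z): not NE [P1→A gives 3>1; P2→P gives 9>8]
(B,S,W): not NE [P2→P gives 9>5; P3→Z gives 8>0]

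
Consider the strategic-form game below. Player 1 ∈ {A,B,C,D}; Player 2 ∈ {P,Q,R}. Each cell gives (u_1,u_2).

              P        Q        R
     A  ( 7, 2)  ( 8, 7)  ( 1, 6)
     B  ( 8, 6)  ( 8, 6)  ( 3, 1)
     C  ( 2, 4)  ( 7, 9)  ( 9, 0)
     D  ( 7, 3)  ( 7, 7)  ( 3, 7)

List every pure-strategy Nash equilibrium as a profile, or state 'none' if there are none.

(A,P): not NE [P1→B gives 8>7; P2→Q gives 7>2]
(A,Q): NE
(A,R): not NE [P1→C gives 9>1; P2→Q gives 7>6]
(B,P): NE
(B,Q): NE
(B,R): not NE [P1→C gives 9>3; P2→Q gives 6>1]
(C,P): not NE [P1→B gives 8>2; P2→Q gives 9>4]
(C,Q): not NE [P1→B gives 8>7]
(C,R): not NE [P2→Q gives 9>0]
(D,P): not NE [P1→B gives 8>7; P2→R gives 7>3]
(D,Q): not NE [P1→B gives 8>7]
(D,R): not NE [P1→C gives 9>3]

Nash profiles: (A,Q), (B,P), (B,Q)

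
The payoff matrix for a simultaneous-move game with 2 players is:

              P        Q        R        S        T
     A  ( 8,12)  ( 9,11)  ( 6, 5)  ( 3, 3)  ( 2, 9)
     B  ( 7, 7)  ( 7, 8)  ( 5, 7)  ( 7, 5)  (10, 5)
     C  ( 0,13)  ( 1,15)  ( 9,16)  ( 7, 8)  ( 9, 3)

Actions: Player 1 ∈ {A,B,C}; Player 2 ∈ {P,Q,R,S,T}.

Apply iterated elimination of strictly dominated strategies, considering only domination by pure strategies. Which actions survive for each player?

IESDS → P1:{A,C} P2:{P,Q,R}

P2 drop S (P beats it: A:12>3 B:7>5 C:13>8)
P2 drop T (P beats it: A:12>9 B:7>5 C:13>3)
P1 drop B (A beats it: P:8>7 Q:9>7 R:6>5)
P1→{A,C} P2→{P,Q,R}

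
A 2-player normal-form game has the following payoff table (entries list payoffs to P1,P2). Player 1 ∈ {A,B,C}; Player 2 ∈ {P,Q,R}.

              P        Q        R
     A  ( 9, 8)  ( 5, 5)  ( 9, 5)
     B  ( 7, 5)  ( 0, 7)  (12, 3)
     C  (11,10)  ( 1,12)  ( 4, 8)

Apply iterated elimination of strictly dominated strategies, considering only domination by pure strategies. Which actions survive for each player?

IESDS → P1:{A,C} P2:{P,Q}

P2 drop R (P beats it: A:8>5 B:5>3 C:10>8)
P1 drop B (A beats it: P:9>7 Q:5>0)
P1→{A,C} P2→{P,Q}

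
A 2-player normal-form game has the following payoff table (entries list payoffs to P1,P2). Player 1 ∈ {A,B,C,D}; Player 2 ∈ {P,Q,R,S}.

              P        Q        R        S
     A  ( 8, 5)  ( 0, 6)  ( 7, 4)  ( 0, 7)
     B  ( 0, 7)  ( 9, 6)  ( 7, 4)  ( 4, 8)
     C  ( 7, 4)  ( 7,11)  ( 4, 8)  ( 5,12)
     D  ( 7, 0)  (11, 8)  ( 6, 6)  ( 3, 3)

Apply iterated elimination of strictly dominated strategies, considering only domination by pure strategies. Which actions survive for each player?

IESDS → P1:{B,C,D} P2:{Q,S}

P2 drop P (S beats it: A:7>5 B:8>7 C:12>4 D:3>0)
P2 drop R (Q beats it: A:6>4 B:6>4 C:11>8 D:8>6)
P1 drop A (B beats it: Q:9>0 S:4>0)
P1→{B,C,D} P2→{Q,S}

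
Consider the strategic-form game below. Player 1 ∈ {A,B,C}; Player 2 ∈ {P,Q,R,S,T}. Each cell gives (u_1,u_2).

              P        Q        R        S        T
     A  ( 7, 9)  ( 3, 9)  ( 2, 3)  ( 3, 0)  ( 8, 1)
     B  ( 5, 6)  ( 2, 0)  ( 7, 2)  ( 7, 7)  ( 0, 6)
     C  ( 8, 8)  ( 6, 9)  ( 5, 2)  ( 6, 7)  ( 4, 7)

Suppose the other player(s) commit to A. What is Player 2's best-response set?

u_2(P vs A) = 9
u_2(Q vs A) = 9
u_2(R vs A) = 3
u_2(S vs A) = 0
u_2(T vs A) = 1
max payoff 9 at {P,Q}

P2 best: {P,Q}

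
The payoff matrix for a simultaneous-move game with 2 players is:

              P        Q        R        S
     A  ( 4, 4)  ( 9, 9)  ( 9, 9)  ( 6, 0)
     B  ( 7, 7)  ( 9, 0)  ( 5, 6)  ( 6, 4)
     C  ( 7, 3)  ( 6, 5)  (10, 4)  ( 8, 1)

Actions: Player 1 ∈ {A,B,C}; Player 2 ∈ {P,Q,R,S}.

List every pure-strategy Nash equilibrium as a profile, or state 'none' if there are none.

(A,P): not NE [P1→C gives 7>4; P2→R gives 9>4]
(A,Q): NE
(A,R): not NE [P1→C gives 10>9]
(A,S): not NE [P1→C gives 8>6; P2→R gives 9>0]
(B,P): NE
(B,Q): not NE [P2→P gives 7>0]
(B,R): not NE [P1→C gives 10>5; P2→P gives 7>6]
(B,S): not NE [P1→C gives 8>6; P2→P gives 7>4]
(C,P): not NE [P2→Q gives 5>3]
(C,Q): not NE [P1→B gives 9>6]
(C,R): not NE [P2→Q gives 5>4]
(C,S): not NE [P2→Q gives 5>1]

PSNE = {(A,Q), (B,P)}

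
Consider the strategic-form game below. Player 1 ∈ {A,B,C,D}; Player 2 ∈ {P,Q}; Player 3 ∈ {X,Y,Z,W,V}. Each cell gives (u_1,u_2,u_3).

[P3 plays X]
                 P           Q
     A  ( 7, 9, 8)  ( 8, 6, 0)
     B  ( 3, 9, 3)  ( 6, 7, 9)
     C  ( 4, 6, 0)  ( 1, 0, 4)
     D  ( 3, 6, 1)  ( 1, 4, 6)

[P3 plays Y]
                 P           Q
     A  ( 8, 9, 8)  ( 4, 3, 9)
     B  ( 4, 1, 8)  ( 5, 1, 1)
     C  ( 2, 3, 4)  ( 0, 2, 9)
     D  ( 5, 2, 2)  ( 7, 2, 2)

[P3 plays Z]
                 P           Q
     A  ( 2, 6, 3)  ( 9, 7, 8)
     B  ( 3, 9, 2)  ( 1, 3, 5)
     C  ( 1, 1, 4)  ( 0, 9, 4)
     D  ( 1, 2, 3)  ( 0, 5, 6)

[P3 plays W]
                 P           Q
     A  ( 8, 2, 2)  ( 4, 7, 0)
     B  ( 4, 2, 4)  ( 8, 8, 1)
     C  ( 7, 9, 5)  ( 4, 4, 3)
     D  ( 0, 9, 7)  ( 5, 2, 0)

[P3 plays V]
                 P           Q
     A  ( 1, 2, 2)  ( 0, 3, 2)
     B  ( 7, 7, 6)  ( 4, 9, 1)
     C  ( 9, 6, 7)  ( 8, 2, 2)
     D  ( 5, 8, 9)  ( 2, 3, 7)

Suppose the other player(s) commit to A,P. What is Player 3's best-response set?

u_3(X vs A,P) = 8
u_3(Y vs A,P) = 8
u_3(Z vs A,P) = 3
u_3(W vs A,P) = 2
u_3(V vs A,P) = 2
max payoff 8 at {X,Y}

BR_3 = {X,Y}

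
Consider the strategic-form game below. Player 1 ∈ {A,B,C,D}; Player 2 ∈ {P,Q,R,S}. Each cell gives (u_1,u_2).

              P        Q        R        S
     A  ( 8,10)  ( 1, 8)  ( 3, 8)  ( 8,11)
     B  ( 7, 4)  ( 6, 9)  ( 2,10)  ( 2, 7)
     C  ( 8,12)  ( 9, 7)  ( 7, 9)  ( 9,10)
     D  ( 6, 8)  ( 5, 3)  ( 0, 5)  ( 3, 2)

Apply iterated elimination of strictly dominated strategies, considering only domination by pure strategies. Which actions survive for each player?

P1 drop B (C beats it: P:8>7 Q:9>6 R:7>2 S:9>2)
P1 drop D (C beats it: P:8>6 Q:9>5 R:7>0 S:9>3)
P2 drop Q (P beats it: A:10>8 C:12>7)
P2 drop R (P beats it: A:10>8 C:12>9)
P1→{A,C} P2→{P,S}

Remaining: P1:{A,C} P2:{P,S}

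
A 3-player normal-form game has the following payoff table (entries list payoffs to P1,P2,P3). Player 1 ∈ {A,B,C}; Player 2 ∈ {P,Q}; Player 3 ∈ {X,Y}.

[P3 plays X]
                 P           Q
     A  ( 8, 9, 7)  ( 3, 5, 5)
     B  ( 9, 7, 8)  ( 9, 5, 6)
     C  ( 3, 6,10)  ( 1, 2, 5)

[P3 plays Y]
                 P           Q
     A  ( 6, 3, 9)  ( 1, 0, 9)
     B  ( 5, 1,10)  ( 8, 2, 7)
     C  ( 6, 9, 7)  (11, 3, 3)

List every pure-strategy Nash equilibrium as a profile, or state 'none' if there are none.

(A,P,X): not NE [P1→B gives 9>8; P3→Y gives 9>7]
(A,P,Y): NE
(A,Q,X): not NE [P1→B gives 9>3; P2→P gives 9>5; P3→Y gives 9>5]
(A,Q,Y): not NE [P1→C gives 11>1; P2→P gives 3>0]
(B,P,X): not NE [P3→Y gives 10>8]
(B,P,Y): not NE [P1→C gives 6>5; P2→Q gives 2>1]
(B,Q,X): not NE [P2→P gives 7>5; P3→Y gives 7>6]
(B,Q,Y): not NE [P1→C gives 11>8]
(C,P,X): not NE [P1→B gives 9>3]
(C,P,Y): not NE [P3→X gives 10>7]
(C,Q,X): not NE [P1→B gives 9>1; P2→P gives 6>2]
(C,Q,Y): not NE [P2→P gives 9>3; P3→X gives 5>3]

NE set: (A,P,Y)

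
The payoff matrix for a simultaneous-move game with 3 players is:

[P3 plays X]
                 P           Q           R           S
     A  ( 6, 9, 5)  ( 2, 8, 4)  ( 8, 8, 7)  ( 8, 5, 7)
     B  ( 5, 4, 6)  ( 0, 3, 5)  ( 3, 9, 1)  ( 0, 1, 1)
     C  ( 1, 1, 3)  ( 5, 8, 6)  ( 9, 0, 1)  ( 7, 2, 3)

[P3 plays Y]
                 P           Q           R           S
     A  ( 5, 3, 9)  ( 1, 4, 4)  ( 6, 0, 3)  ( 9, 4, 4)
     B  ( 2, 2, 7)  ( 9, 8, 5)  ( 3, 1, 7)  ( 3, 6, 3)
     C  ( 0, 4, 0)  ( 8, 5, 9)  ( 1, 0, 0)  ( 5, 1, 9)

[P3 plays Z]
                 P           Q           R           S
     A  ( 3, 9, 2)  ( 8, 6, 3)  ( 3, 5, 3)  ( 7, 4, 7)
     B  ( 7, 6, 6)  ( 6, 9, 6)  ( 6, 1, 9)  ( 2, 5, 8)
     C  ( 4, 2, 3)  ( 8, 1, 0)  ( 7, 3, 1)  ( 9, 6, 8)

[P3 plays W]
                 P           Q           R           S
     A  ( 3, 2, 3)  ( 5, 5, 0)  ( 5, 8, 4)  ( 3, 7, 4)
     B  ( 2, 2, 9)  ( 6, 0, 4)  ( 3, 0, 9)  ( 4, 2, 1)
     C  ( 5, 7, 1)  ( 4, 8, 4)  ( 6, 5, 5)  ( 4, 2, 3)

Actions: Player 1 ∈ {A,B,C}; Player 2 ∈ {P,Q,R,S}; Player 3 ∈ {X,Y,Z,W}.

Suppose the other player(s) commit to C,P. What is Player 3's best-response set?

BR_3 = {X,Z}

u_3(X vs C,P) = 3
u_3(Y vs C,P) = 0
u_3(Z vs C,P) = 3
u_3(W vs C,P) = 1
max payoff 3 at {X,Z}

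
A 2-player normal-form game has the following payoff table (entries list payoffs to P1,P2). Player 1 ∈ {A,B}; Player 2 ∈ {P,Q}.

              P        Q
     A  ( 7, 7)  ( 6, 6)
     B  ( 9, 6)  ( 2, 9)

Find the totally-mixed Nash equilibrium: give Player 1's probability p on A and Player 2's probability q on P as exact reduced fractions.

P1 indiff ⇒ q·7+(1-q)·6 = q·9+(1-q)·2 ⇒ q(-2) = (1-q)(-4) ⇒ q = 2/3
P2 indiff ⇒ p·7+(1-p)·6 = p·6+(1-p)·9 ⇒ p(1) = (1-p)(3) ⇒ p = 3/4

P1 mixes 3/4 on A; P2 mixes 2/3 on P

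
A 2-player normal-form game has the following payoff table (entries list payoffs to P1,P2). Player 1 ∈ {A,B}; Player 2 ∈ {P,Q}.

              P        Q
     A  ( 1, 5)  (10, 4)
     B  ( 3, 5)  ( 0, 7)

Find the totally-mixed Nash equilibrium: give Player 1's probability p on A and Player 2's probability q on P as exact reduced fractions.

P1 indiff ⇒ q·1+(1-q)·10 = q·3+(1-q)·0 ⇒ q(-2) = (1-q)(-10) ⇒ q = 5/6
P2 indiff ⇒ p·5+(1-p)·5 = p·4+(1-p)·7 ⇒ p(1) = (1-p)(2) ⇒ p = 2/3

(p,q) = (2/3, 5/6)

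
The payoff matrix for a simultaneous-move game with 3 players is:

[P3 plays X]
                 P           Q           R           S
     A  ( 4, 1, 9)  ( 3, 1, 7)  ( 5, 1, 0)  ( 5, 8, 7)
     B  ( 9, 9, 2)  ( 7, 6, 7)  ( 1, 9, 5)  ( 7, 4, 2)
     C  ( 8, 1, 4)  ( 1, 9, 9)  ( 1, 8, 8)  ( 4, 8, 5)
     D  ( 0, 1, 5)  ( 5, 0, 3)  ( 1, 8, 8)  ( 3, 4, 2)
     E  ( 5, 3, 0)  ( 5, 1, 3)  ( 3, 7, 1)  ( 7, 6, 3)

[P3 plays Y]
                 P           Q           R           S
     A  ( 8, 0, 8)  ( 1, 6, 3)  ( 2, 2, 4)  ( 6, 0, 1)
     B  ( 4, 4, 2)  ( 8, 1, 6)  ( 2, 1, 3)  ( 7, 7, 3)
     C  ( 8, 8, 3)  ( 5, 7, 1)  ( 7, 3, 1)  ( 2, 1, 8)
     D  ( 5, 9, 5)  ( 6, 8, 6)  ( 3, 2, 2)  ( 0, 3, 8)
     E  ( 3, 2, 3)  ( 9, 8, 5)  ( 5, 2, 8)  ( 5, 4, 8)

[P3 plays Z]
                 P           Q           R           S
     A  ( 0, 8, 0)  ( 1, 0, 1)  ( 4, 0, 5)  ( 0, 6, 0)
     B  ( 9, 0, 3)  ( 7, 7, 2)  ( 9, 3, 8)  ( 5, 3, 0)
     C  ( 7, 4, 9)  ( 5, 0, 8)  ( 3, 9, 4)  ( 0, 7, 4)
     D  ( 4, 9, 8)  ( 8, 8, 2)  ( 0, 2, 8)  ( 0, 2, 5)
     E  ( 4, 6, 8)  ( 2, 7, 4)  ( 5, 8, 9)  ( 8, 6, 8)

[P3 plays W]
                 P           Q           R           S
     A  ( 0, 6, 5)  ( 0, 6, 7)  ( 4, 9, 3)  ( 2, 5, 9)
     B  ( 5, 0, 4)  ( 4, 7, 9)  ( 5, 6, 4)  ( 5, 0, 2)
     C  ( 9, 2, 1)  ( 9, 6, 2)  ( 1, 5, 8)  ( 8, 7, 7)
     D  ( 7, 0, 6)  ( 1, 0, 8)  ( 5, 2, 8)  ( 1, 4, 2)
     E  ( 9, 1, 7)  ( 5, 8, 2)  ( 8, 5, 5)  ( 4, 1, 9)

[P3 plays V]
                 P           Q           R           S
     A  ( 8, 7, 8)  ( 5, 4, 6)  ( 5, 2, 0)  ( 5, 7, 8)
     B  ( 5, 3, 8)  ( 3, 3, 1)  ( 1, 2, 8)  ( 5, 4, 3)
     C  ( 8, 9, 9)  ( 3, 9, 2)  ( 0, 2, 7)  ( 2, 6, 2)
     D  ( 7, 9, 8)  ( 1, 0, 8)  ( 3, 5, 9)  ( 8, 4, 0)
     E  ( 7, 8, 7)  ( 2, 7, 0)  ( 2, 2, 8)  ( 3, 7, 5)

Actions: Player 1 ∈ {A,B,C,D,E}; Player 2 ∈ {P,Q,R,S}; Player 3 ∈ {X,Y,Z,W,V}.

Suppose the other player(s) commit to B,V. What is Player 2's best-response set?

BR_2 = {S}

u_2(P vs B,V) = 3
u_2(Q vs B,V) = 3
u_2(R vs B,V) = 2
u_2(S vs B,V) = 4
max payoff 4 at {S}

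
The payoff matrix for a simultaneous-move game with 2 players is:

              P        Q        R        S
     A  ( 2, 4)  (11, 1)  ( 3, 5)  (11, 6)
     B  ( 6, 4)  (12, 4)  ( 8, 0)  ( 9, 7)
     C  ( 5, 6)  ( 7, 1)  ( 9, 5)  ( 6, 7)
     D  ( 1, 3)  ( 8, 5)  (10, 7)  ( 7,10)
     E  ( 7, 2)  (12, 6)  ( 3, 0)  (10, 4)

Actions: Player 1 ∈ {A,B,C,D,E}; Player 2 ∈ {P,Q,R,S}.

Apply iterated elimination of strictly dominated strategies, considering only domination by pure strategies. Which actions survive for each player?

Survivors P1:{A,B,E} P2:{Q,S}

P2 drop P (S beats it: A:6>4 B:7>4 C:7>6 D:10>3 E:4>2)
P1 drop C (D beats it: Q:8>7 R:10>9 S:7>6)
P2 drop R (S beats it: A:6>5 B:7>0 D:10>7 E:4>0)
P1 drop D (A beats it: Q:11>8 S:11>7)
P1→{A,B,E} P2→{Q,S}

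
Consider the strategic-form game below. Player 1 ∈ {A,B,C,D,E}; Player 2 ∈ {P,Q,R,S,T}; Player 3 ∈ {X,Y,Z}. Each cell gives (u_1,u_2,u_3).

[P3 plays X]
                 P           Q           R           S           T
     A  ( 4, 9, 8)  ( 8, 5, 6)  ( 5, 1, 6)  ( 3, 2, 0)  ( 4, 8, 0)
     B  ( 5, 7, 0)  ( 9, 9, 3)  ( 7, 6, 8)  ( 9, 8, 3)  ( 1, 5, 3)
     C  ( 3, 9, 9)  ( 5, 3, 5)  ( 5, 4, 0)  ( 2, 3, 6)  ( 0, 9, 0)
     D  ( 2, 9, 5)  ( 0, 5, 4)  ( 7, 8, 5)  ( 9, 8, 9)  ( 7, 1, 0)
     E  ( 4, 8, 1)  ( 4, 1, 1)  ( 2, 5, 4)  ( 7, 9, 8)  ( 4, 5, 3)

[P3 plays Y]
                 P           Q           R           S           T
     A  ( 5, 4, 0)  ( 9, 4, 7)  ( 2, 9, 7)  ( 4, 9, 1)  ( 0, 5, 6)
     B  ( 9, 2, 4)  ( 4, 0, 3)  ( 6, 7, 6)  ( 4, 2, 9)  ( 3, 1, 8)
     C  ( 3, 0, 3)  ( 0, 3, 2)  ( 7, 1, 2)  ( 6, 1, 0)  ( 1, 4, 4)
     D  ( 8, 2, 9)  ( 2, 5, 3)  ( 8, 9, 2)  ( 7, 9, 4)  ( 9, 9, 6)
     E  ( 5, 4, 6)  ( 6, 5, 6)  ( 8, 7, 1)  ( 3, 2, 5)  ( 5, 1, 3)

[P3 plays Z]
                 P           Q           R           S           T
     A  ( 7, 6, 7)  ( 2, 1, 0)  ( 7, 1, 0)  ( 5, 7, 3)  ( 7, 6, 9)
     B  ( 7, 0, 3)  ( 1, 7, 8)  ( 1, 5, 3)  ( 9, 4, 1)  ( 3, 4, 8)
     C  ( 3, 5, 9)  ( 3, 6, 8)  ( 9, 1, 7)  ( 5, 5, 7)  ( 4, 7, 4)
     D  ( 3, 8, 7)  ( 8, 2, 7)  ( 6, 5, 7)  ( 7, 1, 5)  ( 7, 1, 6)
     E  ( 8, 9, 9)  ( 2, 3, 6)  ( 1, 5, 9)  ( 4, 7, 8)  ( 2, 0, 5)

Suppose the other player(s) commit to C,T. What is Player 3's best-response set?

u_3(X vs C,T) = 0
u_3(Y vs C,T) = 4
u_3(Z vs C,T) = 4
max payoff 4 at {Y,Z}

BR_3 = {Y,Z}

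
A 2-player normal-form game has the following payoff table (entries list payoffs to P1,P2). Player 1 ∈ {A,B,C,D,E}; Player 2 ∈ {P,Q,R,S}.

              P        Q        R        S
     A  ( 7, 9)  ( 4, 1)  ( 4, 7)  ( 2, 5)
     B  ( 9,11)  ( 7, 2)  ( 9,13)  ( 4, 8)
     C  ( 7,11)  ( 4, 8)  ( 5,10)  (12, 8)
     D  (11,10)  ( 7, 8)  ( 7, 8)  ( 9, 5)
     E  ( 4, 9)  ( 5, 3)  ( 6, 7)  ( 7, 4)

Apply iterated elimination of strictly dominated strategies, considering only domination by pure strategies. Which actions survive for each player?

Survivors P1:{B,D} P2:{P,R}

P1 drop A (B beats it: P:9>7 Q:7>4 R:9>4 S:4>2)
P1 drop E (D beats it: P:11>4 Q:7>5 R:7>6 S:9>7)
P2 drop Q (P beats it: B:11>2 C:11>8 D:10>8)
P2 drop S (P beats it: B:11>8 C:11>8 D:10>5)
P1 drop C (B beats it: P:9>7 R:9>5)
P1→{B,D} P2→{P,R}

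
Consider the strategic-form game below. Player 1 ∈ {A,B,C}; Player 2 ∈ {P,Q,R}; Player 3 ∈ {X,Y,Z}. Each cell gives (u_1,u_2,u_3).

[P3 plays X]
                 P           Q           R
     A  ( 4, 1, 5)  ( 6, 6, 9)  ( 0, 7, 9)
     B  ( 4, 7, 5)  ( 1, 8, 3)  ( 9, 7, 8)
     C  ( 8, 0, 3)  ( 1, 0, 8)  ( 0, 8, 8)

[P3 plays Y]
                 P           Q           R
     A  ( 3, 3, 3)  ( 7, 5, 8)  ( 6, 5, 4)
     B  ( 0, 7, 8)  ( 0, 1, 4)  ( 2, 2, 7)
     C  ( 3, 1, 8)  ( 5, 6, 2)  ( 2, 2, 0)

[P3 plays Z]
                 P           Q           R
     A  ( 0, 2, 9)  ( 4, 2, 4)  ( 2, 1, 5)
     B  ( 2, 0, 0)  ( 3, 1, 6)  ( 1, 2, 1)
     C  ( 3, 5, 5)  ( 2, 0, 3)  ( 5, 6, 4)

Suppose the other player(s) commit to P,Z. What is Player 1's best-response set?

u_1(A vs P,Z) = 0
u_1(B vs P,Z) = 2
u_1(C vs P,Z) = 3
max payoff 3 at {C}

P1 best: {C}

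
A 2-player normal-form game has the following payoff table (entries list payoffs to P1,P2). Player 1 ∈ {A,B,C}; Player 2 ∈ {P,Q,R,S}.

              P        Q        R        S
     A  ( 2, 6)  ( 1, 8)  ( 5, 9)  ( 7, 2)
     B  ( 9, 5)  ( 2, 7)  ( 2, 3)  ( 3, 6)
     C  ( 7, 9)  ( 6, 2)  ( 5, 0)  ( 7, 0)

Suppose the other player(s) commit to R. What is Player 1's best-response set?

u_1(A vs R) = 5
u_1(B vs R) = 2
u_1(C vs R) = 5
max payoff 5 at {A,C}

P1 best: {A,C}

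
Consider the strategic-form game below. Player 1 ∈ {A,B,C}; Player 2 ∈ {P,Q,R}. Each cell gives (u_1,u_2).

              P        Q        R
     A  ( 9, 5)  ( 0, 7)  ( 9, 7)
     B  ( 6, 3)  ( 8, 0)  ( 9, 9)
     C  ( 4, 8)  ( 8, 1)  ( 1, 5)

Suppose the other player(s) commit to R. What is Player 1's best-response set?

u_1(A vs R) = 9
u_1(B vs R) = 9
u_1(C vs R) = 1
max payoff 9 at {A,B}

BR_1 = {A,B}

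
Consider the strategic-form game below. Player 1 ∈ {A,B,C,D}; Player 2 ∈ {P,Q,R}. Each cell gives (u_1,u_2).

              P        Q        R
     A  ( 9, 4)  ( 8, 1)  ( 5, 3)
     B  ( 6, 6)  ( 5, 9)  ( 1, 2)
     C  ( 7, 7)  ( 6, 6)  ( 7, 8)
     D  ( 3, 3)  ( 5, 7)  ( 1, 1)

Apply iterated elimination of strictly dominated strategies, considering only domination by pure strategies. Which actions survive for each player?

P1 drop B (A beats it: P:9>6 Q:8>5 R:5>1)
P1 drop D (A beats it: P:9>3 Q:8>5 R:5>1)
P2 drop Q (P beats it: A:4>1 C:7>6)
P1→{A,C} P2→{P,R}

IESDS → P1:{A,C} P2:{P,R}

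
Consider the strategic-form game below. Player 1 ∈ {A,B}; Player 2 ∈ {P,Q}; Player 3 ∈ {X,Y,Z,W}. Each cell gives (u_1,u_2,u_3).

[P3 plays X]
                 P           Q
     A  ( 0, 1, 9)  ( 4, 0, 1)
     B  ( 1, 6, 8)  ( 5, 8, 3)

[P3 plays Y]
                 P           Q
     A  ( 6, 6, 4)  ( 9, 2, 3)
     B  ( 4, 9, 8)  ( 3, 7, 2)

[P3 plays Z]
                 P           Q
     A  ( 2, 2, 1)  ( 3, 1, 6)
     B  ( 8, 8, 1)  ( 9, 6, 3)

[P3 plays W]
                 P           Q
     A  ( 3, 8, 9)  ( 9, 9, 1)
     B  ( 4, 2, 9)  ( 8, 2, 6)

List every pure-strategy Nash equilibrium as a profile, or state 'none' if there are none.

NE set: (B,P,W)

(A,P,X): not NE [P1→B gives 1>0]
(A,P,Y): not NE [P3→W gives 9>4]
(A,P,Z): not NE [P1→B gives 8>2; P3→W gives 9>1]
(A,P,W): not NE [P1→B gives 4>3; P2→Q gives 9>8]
(A,Q,X): not NE [P1→B gives 5>4; P2→P gives 1>0; P3→Z gives 6>1]
(A,Q,Y): not NE [P2→P gives 6>2; P3→Z gives 6>3]
(A,Q,Z): not NE [P1→B gives 9>3; P2→P gives 2>1]
(A,Q,W): not NE [P3→Z gives 6>1]
(B,P,X): not NE [P2→Q gives 8>6; P3→W gives 9>8]
(B,P,Y): not NE [P1→A gives 6>4; P3→W gives 9>8]
(B,P,Z): not NE [P3→W gives 9>1]
(B,P,W): NE
(B,Q,X): not NE [P3→W gives 6>3]
(B,Q,Y): not NE [P1→A gives 9>3; P2→P gives 9>7; P3→W gives 6>2]
(B,Q,Z): not NE [P2→P gives 8>6; P3→W gives 6>3]
(B,Q,W): not NE [P1→A gives 9>8]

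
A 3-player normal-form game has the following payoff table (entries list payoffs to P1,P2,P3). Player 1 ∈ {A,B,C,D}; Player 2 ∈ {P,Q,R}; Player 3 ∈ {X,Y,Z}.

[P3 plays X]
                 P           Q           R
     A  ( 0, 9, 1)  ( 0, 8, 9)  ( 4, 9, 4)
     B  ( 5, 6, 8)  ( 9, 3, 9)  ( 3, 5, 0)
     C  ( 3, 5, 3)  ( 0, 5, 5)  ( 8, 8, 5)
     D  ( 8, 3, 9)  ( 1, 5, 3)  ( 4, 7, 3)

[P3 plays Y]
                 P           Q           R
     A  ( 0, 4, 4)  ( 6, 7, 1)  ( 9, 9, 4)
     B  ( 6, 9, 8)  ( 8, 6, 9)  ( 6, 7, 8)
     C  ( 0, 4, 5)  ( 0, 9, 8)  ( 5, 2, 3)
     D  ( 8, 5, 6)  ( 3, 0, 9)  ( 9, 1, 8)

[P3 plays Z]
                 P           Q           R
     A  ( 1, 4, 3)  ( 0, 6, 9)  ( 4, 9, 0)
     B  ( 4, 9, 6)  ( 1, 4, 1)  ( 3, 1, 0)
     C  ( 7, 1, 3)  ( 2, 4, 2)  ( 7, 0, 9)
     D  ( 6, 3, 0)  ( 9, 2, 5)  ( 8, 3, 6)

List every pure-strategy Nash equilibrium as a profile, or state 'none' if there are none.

(A,P,X): not NE [P1→D gives 8>0; P3→Y gives 4>1]
(A,P,Y): not NE [P1→D gives 8>0; P2→R gives 9>4]
(A,P,Z): not NE [P1→C gives 7>1; P2→R gives 9>4; P3→Y gives 4>3]
(A,Q,X): not NE [P1→B gives 9>0; P2→R gives 9>8]
(A,Q,Y): not NE [P1→B gives 8>6; P2→R gives 9>7; P3→Z gives 9>1]
(A,Q,Z): not NE [P1→D gives 9>0; P2→R gives 9>6]
(A,R,X): not NE [P1→C gives 8>4]
(A,R,Y): NE
(A,R,Z): not NE [P1→D gives 8>4; P3→Y gives 4>0]
(B,P,X): not NE [P1→D gives 8>5]
(B,P,Y): not NE [P1→D gives 8>6]
(B,P,Z): not NE [P1→C gives 7>4; P3→Y gives 8>6]
(B,Q,X): not NE [P2→P gives 6>3]
(B,Q,Y): not NE [P2→P gives 9>6]
(B,Q,Z): not NE [P1→D gives 9>1; P2→P gives 9>4; P3→Y gives 9>1]
(B,R,X): not NE [P1→C gives 8>3; P2→P gives 6>5; P3→Y gives 8>0]
(B,R,Y): not NE [P1→D gives 9>6; P2→P gives 9>7]
(B,R,Z): not NE [P1→D gives 8>3; P2→P gives 9>1; P3→Y gives 8>0]
(C,P,X): not NE [P1→D gives 8>3; P2→R gives 8>5; P3→Y gives 5>3]
(C,P,Y): not NE [P1→D gives 8>0; P2→Q gives 9>4]
(C,P,Z): not NE [P2→Q gives 4>1; P3→Y gives 5>3]
(C,Q,X): not NE [P1→B gives 9>0; P2→R gives 8>5; P3→Y gives 8>5]
(C,Q,Y): not NE [P1→B gives 8>0]
(C,Q,Z): not NE [P1→D gives 9>2; P3→Y gives 8>2]
(C,R,X): not NE [P3→Z gives 9>5]
(C,R,Y): not NE [P1→D gives 9>5; P2→Q gives 9>2; P3→Z gives 9>3]
(C,R,Z): not NE [P1→D gives 8>7; P2→Q gives 4>0]
(D,P,X): not NE [P2→R gives 7>3]
(D,P,Y): not NE [P3→X gives 9>6]
(D,P,Z): not NE [P1→C gives 7>6; P3→X gives 9>0]
(D,Q,X): not NE [P1→B gives 9>1; P2→R gives 7>5; P3→Y gives 9>3]
(D,Q,Y): not NE [P1→B gives 8>3; P2→P gives 5>0]
(D,Q,Z): not NE [P2→R gives 3>2; P3→Y gives 9>5]
(D,R,X): not NE [P1→C gives 8>4; P3→Y gives 8>3]
(D,R,Y): not NE [P2→P gives 5>1]
(D,R,Z): not NE [P3→Y gives 8>6]

PSNE = {(A,R,Y)}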